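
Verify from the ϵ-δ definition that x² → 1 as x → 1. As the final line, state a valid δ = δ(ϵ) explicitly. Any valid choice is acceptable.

δ = min(1, ϵ/3)

Let ϵ > 0 be given. We seek δ > 0 with 0 < |x − 1| < δ ⇒ |x² − 1| < ϵ.
Factor: x² − 1 = (x − 1)(x + 1), so |x² − 1| = |x − 1|·|x + 1|.
Impose δ ≤ 1 so that |x| < 2; then |x + 1| ≤ 3.
Hence |x² − 1| ≤ 3|x − 1|, which is < ϵ once |x − 1| < ϵ/3.
Take δ = min(1, ϵ/3). If 0 < |x − 1| < δ then both bounds hold and |x² − 1| ≤ 3|x − 1| < 3·(ϵ/3) = ϵ.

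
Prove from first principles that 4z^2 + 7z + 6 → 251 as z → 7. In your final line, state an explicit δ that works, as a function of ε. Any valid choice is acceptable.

δ = min(2, ε/71)

Fix ε > 0. We want δ > 0 such that 0 < |z − 7| < δ implies |(4z^2 + 7z + 6) − 251| < ε.
(4z^2 + 7z + 6) − 251 = 4z^2 + 7z - 245 = (z − 7)(4z + 35).
So |(4z^2 + 7z + 6) − 251| = |z − 7|·|4z + 35|.
Assume first that |z − 7| < 2, so |z| < 9. Then |4z + 35| ≤ 4·9 + 35 = 71.
Hence |(4z^2 + 7z + 6) − 251| ≤ 71|z − 7| < ε provided |z − 7| < ε/71.
Choosing δ = min(2, ε/71) ensures both conditions, hence |(4z^2 + 7z + 6) − 251| < ε.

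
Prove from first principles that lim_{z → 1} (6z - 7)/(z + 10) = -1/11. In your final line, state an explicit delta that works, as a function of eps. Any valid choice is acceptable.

Let eps > 0 be given. We want delta > 0 with 0 < |z − 1| < delta ⇒ |(6z - 7)/(z + 10) + 1/11| < eps.
Combining over a common denominator, (6z - 7)/(z + 10) + 1/11 = [(6z - 7)·11 − (-1)·(z + 10)] / [11·(z + 10)] = 67(z − 1) / (11(z + 10)).
So |(6z - 7)/(z + 10) + 1/11| = 67|z − 1| / (11·|z + 10|).
Restrict delta ≤ 11/2. Then |z − 1| < 11/2 gives |z + 10| = |(z − 1) + 11| ≥ 11 − 11/2 = 11/2.
Hence |(6z - 7)/(z + 10) + 1/11| < 67|z − 1|/(11·(11/2)) = (134/121)|z − 1|, which is < eps once |z − 1| < (121/134)eps.
Take delta = min(11/2, (121/134)eps). Then 0 < |z − 1| < delta forces both bounds, so |(6z - 7)/(z + 10) + 1/11| < eps.

delta = min(11/2, (121/134)eps)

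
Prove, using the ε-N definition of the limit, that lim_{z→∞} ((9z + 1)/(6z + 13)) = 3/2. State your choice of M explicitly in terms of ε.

Suppose ε > 0. We seek M > 0 such that z > M implies |(9z + 1)/(6z + 13) − (3/2)| < ε.
(9z + 1)/(6z + 13) − (3/2) = (6(9z + 1) − 9(6z + 13)) / (6(6z + 13)) = -111/(6(6z + 13)).
For z > 0 we have 6z + 13 > 6z, so |(9z + 1)/(6z + 13) − (3/2)| = 111/(6(6z + 13)) < 111/(6·6z) = (37/12)/z.
Thus |(9z + 1)/(6z + 13) − (3/2)| < ε whenever z > (37/12)/ε.
Take M = (37/12)/ε. If z > M then |(9z + 1)/(6z + 13) − (3/2)| < (37/12)/z < ε.

M = (37/12)/ε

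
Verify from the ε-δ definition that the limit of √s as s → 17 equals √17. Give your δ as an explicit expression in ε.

δ = min(17, √17·ε)

Let ε > 0 be given. We want δ > 0 such that 0 < |s − 17| < δ implies |√s − √17| < ε.
Multiplying by the conjugate, |√s − √17| = |s − 17|/(√s + √17).
Restrict δ ≤ 17 so that |s − 17| < 17 forces s > 0, and then √s + √17 > √17.
Hence |√s − √17| < |s − 17|/√17, which is < ε once |s − 17| < √17·ε.
Take δ = min(17, √17·ε). If 0 < |s − 17| < δ then s > 0 and |√s − √17| < |s − 17|/√17 < ε.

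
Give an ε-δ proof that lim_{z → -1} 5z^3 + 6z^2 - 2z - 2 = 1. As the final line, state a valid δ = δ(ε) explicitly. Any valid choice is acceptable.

δ = min(1, ε/25)

Let ε > 0. We want δ > 0 such that 0 < |z + 1| < δ implies |(5z^3 + 6z^2 - 2z - 2) − 1| < ε.
(5z^3 + 6z^2 - 2z - 2) − 1 = 5z^3 + 6z^2 - 2z - 3 = (z + 1)(5z^2 + z - 3).
So |(5z^3 + 6z^2 - 2z - 2) − 1| = |z + 1|·|5z^2 + z - 3|.
Require δ ≤ 1. Then |z + 1| < 1 gives |z| < 2, and by the triangle inequality |5z^2 + z - 3| ≤ 5·2^2 + 2 + 3 = 25.
Hence |(5z^3 + 6z^2 - 2z - 2) − 1| ≤ 25|z + 1| < ε provided |z + 1| < ε/25.
Choosing δ = min(1, ε/25) ensures both conditions, hence |(5z^3 + 6z^2 - 2z - 2) − 1| < ε.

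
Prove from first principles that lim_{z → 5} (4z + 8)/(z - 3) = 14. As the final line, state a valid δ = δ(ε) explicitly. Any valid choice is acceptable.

Let ε > 0 be given. We want δ > 0 with 0 < |z − 5| < δ ⇒ |(4z + 8)/(z - 3) − 14| < ε.
Combining over a common denominator, (4z + 8)/(z - 3) − 14 = [(4z + 8)·2 − 28·(z - 3)] / [2·(z - 3)] = -20(z − 5) / (2(z - 3)).
So |(4z + 8)/(z - 3) − 14| = 20|z − 5| / (2·|z − 3|).
Require δ ≤ 1, so |z − 3| ≥ |2| − |z − 5| > 2 − 1 = 1.
Hence |(4z + 8)/(z - 3) − 14| < 20|z − 5|/(2·1) = 10|z − 5|, which is < ε once |z − 5| < (1/10)ε.
Take δ = min(1, (1/10)ε). Then 0 < |z − 5| < δ forces both bounds, so |(4z + 8)/(z - 3) − 14| < ε.

δ = min(1, (1/10)ε)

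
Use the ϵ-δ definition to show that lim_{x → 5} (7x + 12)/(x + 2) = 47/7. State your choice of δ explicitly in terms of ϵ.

Let ϵ > 0 be given. We want δ > 0 with 0 < |x − 5| < δ ⇒ |(7x + 12)/(x + 2) − (47/7)| < ϵ.
Combining over a common denominator, (7x + 12)/(x + 2) − (47/7) = [(7x + 12)·7 − 47·(x + 2)] / [7·(x + 2)] = 2(x − 5) / (7(x + 2)).
So |(7x + 12)/(x + 2) − (47/7)| = 2|x − 5| / (7·|x + 2|).
Restrict δ ≤ 7/2. Then |x − 5| < 7/2 gives |x + 2| = |(x − 5) + 7| ≥ 7 − 7/2 = 7/2.
Hence |(7x + 12)/(x + 2) − (47/7)| < 2|x − 5|/(7·(7/2)) = (4/49)|x − 5|, which is < ϵ once |x − 5| < (49/4)ϵ.
Take δ = min(7/2, (49/4)ϵ). Then 0 < |x − 5| < δ forces both bounds, so |(7x + 12)/(x + 2) − (47/7)| < ϵ.

δ = min(7/2, (49/4)ϵ)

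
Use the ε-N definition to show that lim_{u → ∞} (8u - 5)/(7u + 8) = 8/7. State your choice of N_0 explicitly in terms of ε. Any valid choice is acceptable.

N_0 = (99/49)/ε

Fix ε > 0. We seek N_0 > 0 such that u > N_0 implies |(8u - 5)/(7u + 8) − (8/7)| < ε.
(8u - 5)/(7u + 8) − (8/7) = (7(8u - 5) − 8(7u + 8)) / (7(7u + 8)) = -99/(7(7u + 8)).
For u > 0 we have 7u + 8 > 7u, so |(8u - 5)/(7u + 8) − (8/7)| = 99/(7(7u + 8)) < 99/(7·7u) = (99/49)/u.
Thus |(8u - 5)/(7u + 8) − (8/7)| < ε whenever u > (99/49)/ε.
Take N_0 = (99/49)/ε. If u > N_0 then |(8u - 5)/(7u + 8) − (8/7)| < (99/49)/u < ε.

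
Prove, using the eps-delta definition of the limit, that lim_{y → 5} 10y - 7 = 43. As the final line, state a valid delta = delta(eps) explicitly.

delta = eps/10

Suppose eps > 0. We need delta > 0 so that 0 < |y − 5| < delta implies |(10y - 7) − 43| < eps.
|(10y - 7) − 43| = |10y - 50| = 10|y − 5|.
So 10|y − 5| < eps exactly when |y − 5| < eps/10.
Choosing delta = eps/10 gives |(10y - 7) − 43| = 10|y − 5| < eps whenever |y − 5| < delta.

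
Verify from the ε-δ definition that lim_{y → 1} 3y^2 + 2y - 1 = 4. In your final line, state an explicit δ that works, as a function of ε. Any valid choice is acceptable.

Suppose ε > 0. We want δ > 0 such that 0 < |y − 1| < δ implies |(3y^2 + 2y - 1) − 4| < ε.
(3y^2 + 2y - 1) − 4 = 3y^2 + 2y - 5 = (y − 1)(3y + 5).
So |(3y^2 + 2y - 1) − 4| = |y − 1|·|3y + 5|.
Assume first that |y − 1| < 1, so |y| < 2. Then |3y + 5| ≤ 3·2 + 5 = 11.
Hence |(3y^2 + 2y - 1) − 4| ≤ 11|y − 1| < ε provided |y − 1| < ε/11.
Choosing δ = min(1, ε/11) ensures both conditions, hence |(3y^2 + 2y - 1) − 4| < ε.

δ = min(1, ε/11)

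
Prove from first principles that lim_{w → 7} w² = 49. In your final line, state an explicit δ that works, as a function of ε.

δ = min(2, ε/16)

Let ε > 0 be given. We seek δ > 0 with 0 < |w − 7| < δ ⇒ |w² − 49| < ε.
Factor: w² − 49 = (w − 7)(w + 7), so |w² − 49| = |w − 7|·|w + 7|.
Restrict δ ≤ 2. Then |w − 7| < 2 gives |w| < 9, so by the triangle inequality |w + 7| ≤ 9 + 7 = 16.
Hence |w² − 49| ≤ 16|w − 7|, which is < ε once |w − 7| < ε/16.
Take δ = min(2, ε/16). If 0 < |w − 7| < δ then both bounds hold and |w² − 49| ≤ 16|w − 7| < 16·(ε/16) = ε.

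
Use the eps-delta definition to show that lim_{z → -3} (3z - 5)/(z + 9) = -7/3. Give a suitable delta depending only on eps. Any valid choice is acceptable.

delta = min(3, (9/16)eps)

Let eps > 0 be given. We want delta > 0 with 0 < |z + 3| < delta ⇒ |(3z - 5)/(z + 9) + 7/3| < eps.
Combining over a common denominator, (3z - 5)/(z + 9) + 7/3 = [(3z - 5)·6 − (-14)·(z + 9)] / [6·(z + 9)] = 32(z + 3) / (6(z + 9)).
So |(3z - 5)/(z + 9) + 7/3| = 32|z + 3| / (6·|z + 9|).
Require delta ≤ 3, so |z + 9| ≥ |6| − |z + 3| > 6 − 3 = 3.
Hence |(3z - 5)/(z + 9) + 7/3| < 32|z + 3|/(6·3) = (16/9)|z + 3|, which is < eps once |z + 3| < (9/16)eps.
Take delta = min(3, (9/16)eps). Then 0 < |z + 3| < delta forces both bounds, so |(3z - 5)/(z + 9) + 7/3| < eps.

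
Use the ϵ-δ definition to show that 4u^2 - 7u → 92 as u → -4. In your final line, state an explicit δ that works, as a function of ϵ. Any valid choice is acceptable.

Let ϵ > 0 be given. We want δ > 0 such that 0 < |u + 4| < δ implies |(4u^2 - 7u) − 92| < ϵ.
(4u^2 - 7u) − 92 = 4u^2 - 7u - 92 = (u + 4)(4u - 23).
So |(4u^2 - 7u) − 92| = |u + 4|·|4u - 23|.
Require δ ≤ 2. Then |u + 4| < 2 gives |u| < 6, and by the triangle inequality |4u - 23| ≤ 4·6 + 23 = 47.
Hence |(4u^2 - 7u) − 92| ≤ 47|u + 4| < ϵ provided |u + 4| < ϵ/47.
Choosing δ = min(2, ϵ/47) ensures both conditions, hence |(4u^2 - 7u) − 92| < ϵ.

δ = min(2, ϵ/47)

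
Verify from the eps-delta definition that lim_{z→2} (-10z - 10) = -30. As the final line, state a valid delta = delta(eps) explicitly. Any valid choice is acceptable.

delta = eps/10

Let eps > 0. We need delta > 0 so that 0 < |z − 2| < delta implies |(-10z - 10) + 30| < eps.
Since (-10z - 10) + 30 = -10(z − 2), we have |(-10z - 10) + 30| = 10|z − 2|.
So 10|z − 2| < eps exactly when |z − 2| < eps/10.
Choosing delta = eps/10 gives |(-10z - 10) + 30| = 10|z − 2| < eps whenever |z − 2| < delta.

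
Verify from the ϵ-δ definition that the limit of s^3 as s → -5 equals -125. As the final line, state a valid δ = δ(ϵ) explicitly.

δ = min(1, ϵ/91)

Fix ϵ > 0. We seek δ > 0 with 0 < |s + 5| < δ ⇒ |s^3 + 125| < ϵ.
Factor: s^3 + 125 = (s + 5)(s^2 - 5s + 25), so |s^3 + 125| = |s + 5|·|s^2 - 5s + 25|.
Impose δ ≤ 1 so that |s| < 6; then |s^2 - 5s + 25| ≤ 91.
Hence |s^3 + 125| ≤ 91|s + 5|, which is < ϵ once |s + 5| < ϵ/91.
Take δ = min(1, ϵ/91). If 0 < |s + 5| < δ then both bounds hold and |s^3 + 125| ≤ 91|s + 5| < 91·(ϵ/91) = ϵ.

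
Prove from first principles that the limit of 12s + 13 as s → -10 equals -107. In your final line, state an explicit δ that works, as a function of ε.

δ = ε/12

Let ε > 0 be given. We need δ > 0 so that 0 < |s + 10| < δ implies |(12s + 13) + 107| < ε.
|(12s + 13) + 107| = |12s + 120| = 12|s + 10|.
So 12|s + 10| < ε exactly when |s + 10| < ε/12.
Choosing δ = ε/12 gives |(12s + 13) + 107| = 12|s + 10| < ε whenever |s + 10| < δ.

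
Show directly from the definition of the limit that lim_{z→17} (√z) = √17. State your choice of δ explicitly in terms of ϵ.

Let ϵ > 0 be given. We want δ > 0 such that 0 < |z − 17| < δ implies |√z − √17| < ϵ.
Multiplying by the conjugate, |√z − √17| = |z − 17|/(√z + √17).
Restrict δ ≤ 17 so that |z − 17| < 17 forces z > 0, and then √z + √17 > √17.
Hence |√z − √17| < |z − 17|/√17, which is < ϵ once |z − 17| < √17·ϵ.
Take δ = min(17, √17·ϵ). If 0 < |z − 17| < δ then z > 0 and |√z − √17| < |z − 17|/√17 < ϵ.

δ = min(17, √17·ϵ)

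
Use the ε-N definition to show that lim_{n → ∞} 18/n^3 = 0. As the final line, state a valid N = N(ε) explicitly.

N = (18/ε)^{1/3}

Let ε > 0 be given. For n ≥ 1, |18/n^3 − 0| = 18/n^3.
18/n^3 < ε ⇔ n^3 > 18/ε ⇔ n > (18/ε)^{1/3}.
Take N = (18/ε)^{1/3}. Then n > N implies 18/n^3 < ε.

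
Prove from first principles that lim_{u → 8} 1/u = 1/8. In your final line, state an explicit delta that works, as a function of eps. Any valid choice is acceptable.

Fix eps > 0. We seek delta > 0 such that 0 < |u − 8| < delta implies |1/u − (1/8)| < eps.
|1/u − (1/8)| = |8 − u|/(8·|u|) = |u − 8|/(8|u|).
Restrict delta ≤ 4. Then |u − 8| < 4 gives |u| > 4, so 8|u| > 32.
Then |1/u − (1/8)| < |u − 8|/32, which is < eps when |u − 8| < 32eps.
Take delta = min(4, 32eps). Then 0 < |u − 8| < delta gives both |u − 8| < 4 and |u − 8| < 32eps, so |1/u − (1/8)| < eps.

delta = min(4, 32eps)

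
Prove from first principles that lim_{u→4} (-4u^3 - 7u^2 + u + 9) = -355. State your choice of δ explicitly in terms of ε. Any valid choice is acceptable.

δ = min(1, ε/306)

Suppose ε > 0. We want δ > 0 such that 0 < |u − 4| < δ implies |(-4u^3 - 7u^2 + u + 9) + 355| < ε.
(-4u^3 - 7u^2 + u + 9) + 355 = -4u^3 - 7u^2 + u + 364 = (u − 4)(-4u^2 - 23u - 91).
So |(-4u^3 - 7u^2 + u + 9) + 355| = |u − 4|·|-4u^2 - 23u - 91|.
Require δ ≤ 1. Then |u − 4| < 1 gives |u| < 5, and by the triangle inequality |-4u^2 - 23u - 91| ≤ 4·5^2 + 23·5 + 91 = 306.
Hence |(-4u^3 - 7u^2 + u + 9) + 355| ≤ 306|u − 4| < ε provided |u − 4| < ε/306.
Take δ = min(1, ε/306). Then 0 < |u − 4| < δ gives both |u − 4| < 1 and |u − 4| < ε/306, so |(-4u^3 - 7u^2 + u + 9) + 355| < ε.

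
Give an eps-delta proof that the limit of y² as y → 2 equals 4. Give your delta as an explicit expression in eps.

Fix eps > 0. We seek delta > 0 with 0 < |y − 2| < delta ⇒ |y² − 4| < eps.
Factor: y² − 4 = (y − 2)(y + 2), so |y² − 4| = |y − 2|·|y + 2|.
Impose delta ≤ 1 so that |y| < 3; then |y + 2| ≤ 5.
Hence |y² − 4| ≤ 5|y − 2|, which is < eps once |y − 2| < eps/5.
Take delta = min(1, eps/5). If 0 < |y − 2| < delta then both bounds hold and |y² − 4| ≤ 5|y − 2| < 5·(eps/5) = eps.

delta = min(1, eps/5)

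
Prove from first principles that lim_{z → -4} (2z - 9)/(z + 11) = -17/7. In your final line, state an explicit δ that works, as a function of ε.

Fix ε > 0. We want δ > 0 with 0 < |z + 4| < δ ⇒ |(2z - 9)/(z + 11) + 17/7| < ε.
Combining over a common denominator, (2z - 9)/(z + 11) + 17/7 = [(2z - 9)·7 − (-17)·(z + 11)] / [7·(z + 11)] = 31(z + 4) / (7(z + 11)).
So |(2z - 9)/(z + 11) + 17/7| = 31|z + 4| / (7·|z + 11|).
Restrict δ ≤ 7/2. Then |z + 4| < 7/2 gives |z + 11| = |(z + 4) + 7| ≥ 7 − 7/2 = 7/2.
Hence |(2z - 9)/(z + 11) + 17/7| < 31|z + 4|/(7·(7/2)) = (62/49)|z + 4|, which is < ε once |z + 4| < (49/62)ε.
Take δ = min(7/2, (49/62)ε). Then 0 < |z + 4| < δ forces both bounds, so |(2z - 9)/(z + 11) + 17/7| < ε.

δ = min(7/2, (49/62)ε)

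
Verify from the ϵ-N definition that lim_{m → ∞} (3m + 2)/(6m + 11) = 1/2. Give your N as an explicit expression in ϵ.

Let ϵ > 0 be given. For m ≥ 1, |(3m + 2)/(6m + 11) − (1/2)| = |-21|/(6(6m + 11)) = 21/(6(6m + 11)).
Since 6m + 11 ≥ 6m for m ≥ 1, this is ≤ 21/(6·6m) = (7/12)/m.
So |(3m + 2)/(6m + 11) − (1/2)| < ϵ whenever m > (7/12)/ϵ.
Take N = (7/12)/ϵ. If m > N then |(3m + 2)/(6m + 11) − (1/2)| ≤ (7/12)/m < ϵ.

N = (7/12)/ϵ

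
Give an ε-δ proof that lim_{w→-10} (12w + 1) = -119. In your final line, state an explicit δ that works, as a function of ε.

Let ε > 0 be given. We need δ > 0 so that 0 < |w + 10| < δ implies |(12w + 1) + 119| < ε.
|(12w + 1) + 119| = |12w + 120| = 12|w + 10|.
Thus it suffices that |w + 10| < ε/12.
Choosing δ = ε/12 gives |(12w + 1) + 119| = 12|w + 10| < ε whenever |w + 10| < δ.

δ = ε/12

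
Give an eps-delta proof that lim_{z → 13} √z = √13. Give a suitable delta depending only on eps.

delta = min(13, √13·eps)

Suppose eps > 0. We want delta > 0 such that 0 < |z − 13| < delta implies |√z − √13| < eps.
Rationalise: √z − √13 = (z − 13)/(√z + √13), so |√z − √13| = |z − 13|/(√z + √13).
Restrict delta ≤ 13 so that |z − 13| < 13 forces z > 0, and then √z + √13 > √13.
Hence |√z − √13| < |z − 13|/√13, which is < eps once |z − 13| < √13·eps.
Take delta = min(13, √13·eps). If 0 < |z − 13| < delta then z > 0 and |√z − √13| < |z − 13|/√13 < eps.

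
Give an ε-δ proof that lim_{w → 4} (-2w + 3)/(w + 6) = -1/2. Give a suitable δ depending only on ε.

δ = min(5, (10/3)ε)

Fix ε > 0. We want δ > 0 with 0 < |w − 4| < δ ⇒ |(-2w + 3)/(w + 6) + 1/2| < ε.
Combining over a common denominator, (-2w + 3)/(w + 6) + 1/2 = [(-2w + 3)·10 − (-5)·(w + 6)] / [10·(w + 6)] = -15(w − 4) / (10(w + 6)).
So |(-2w + 3)/(w + 6) + 1/2| = 15|w − 4| / (10·|w + 6|).
Require δ ≤ 5, so |w + 6| ≥ |10| − |w − 4| > 10 − 5 = 5.
Hence |(-2w + 3)/(w + 6) + 1/2| < 15|w − 4|/(10·5) = (3/10)|w − 4|, which is < ε once |w − 4| < (10/3)ε.
Take δ = min(5, (10/3)ε). Then 0 < |w − 4| < δ forces both bounds, so |(-2w + 3)/(w + 6) + 1/2| < ε.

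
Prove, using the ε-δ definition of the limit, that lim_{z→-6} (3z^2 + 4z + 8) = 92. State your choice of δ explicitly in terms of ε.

δ = min(1, ε/35)

Let ε > 0. We want δ > 0 such that 0 < |z + 6| < δ implies |(3z^2 + 4z + 8) − 92| < ε.
(3z^2 + 4z + 8) − 92 = 3z^2 + 4z - 84 = (z + 6)(3z - 14).
So |(3z^2 + 4z + 8) − 92| = |z + 6|·|3z - 14|.
Require δ ≤ 1. Then |z + 6| < 1 gives |z| < 7, and by the triangle inequality |3z - 14| ≤ 3·7 + 14 = 35.
Hence |(3z^2 + 4z + 8) − 92| ≤ 35|z + 6| < ε provided |z + 6| < ε/35.
Choosing δ = min(1, ε/35) ensures both conditions, hence |(3z^2 + 4z + 8) − 92| < ε.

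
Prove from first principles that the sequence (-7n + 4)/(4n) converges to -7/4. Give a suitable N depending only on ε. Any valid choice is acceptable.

Suppose ε > 0. For n ≥ 1, |(-7n + 4)/(4n) + 7/4| = |16|/(4(4n)) = 16/(4(4n)).
Since 4n ≥ 4n for n ≥ 1, this is ≤ 16/(4·4n) = 1/n.
So |(-7n + 4)/(4n) + 7/4| < ε whenever n > 1/ε.
Take N = 1/ε. If n > N then |(-7n + 4)/(4n) + 7/4| ≤ 1/n < ε.

N = 1/ε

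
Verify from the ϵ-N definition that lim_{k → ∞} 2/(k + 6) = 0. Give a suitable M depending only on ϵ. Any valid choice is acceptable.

M = 2/ϵ

Let ϵ > 0 be given. For k ≥ 1, |2/(k + 6) − 0| = 2/(k + 6) ≤ 2/k.
We need 2/k < ϵ, i.e. k > 2/ϵ.
Take M = 2/ϵ. If k > M then |2/(k + 6)| ≤ 2/k < ϵ.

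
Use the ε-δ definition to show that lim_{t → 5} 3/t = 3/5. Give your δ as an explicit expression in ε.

δ = min(5/2, (25/6)ε)

Fix ε > 0. We seek δ > 0 such that 0 < |t − 5| < δ implies |3/t − (3/5)| < ε.
|3/t − (3/5)| = 3·|5 − t|/(5·|t|) = 3|t − 5|/(5|t|).
Restrict δ ≤ 5/2. Then |t − 5| < 5/2 gives |t| > 5/2, so 5|t| > 25/2.
Then |3/t − (3/5)| < 3|t − 5|/(25/2), which is < ε when |t − 5| < (25/6)ε.
Take δ = min(5/2, (25/6)ε). Then 0 < |t − 5| < δ gives both |t − 5| < 5/2 and |t − 5| < (25/6)ε, so |3/t − (3/5)| < ε.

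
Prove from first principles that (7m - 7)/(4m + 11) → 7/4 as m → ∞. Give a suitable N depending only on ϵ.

Suppose ϵ > 0. For m ≥ 1, |(7m - 7)/(4m + 11) − (7/4)| = |-105|/(4(4m + 11)) = 105/(4(4m + 11)).
Since 4m + 11 ≥ 4m for m ≥ 1, this is ≤ 105/(4·4m) = (105/16)/m.
So |(7m - 7)/(4m + 11) − (7/4)| < ϵ whenever m > (105/16)/ϵ.
Take N = (105/16)/ϵ. If m > N then |(7m - 7)/(4m + 11) − (7/4)| ≤ (105/16)/m < ϵ.

N = (105/16)/ϵ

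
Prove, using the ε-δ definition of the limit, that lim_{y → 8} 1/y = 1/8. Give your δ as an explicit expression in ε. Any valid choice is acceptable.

δ = min(4, 32ε)

Fix ε > 0. We seek δ > 0 such that 0 < |y − 8| < δ implies |1/y − (1/8)| < ε.
|1/y − (1/8)| = |8 − y|/(8·|y|) = |y − 8|/(8|y|).
Restrict δ ≤ 4. Then |y − 8| < 4 gives |y| > 4, so 8|y| > 32.
Then |1/y − (1/8)| < |y − 8|/32, which is < ε when |y − 8| < 32ε.
Take δ = min(4, 32ε). Then 0 < |y − 8| < δ gives both |y − 8| < 4 and |y − 8| < 32ε, so |1/y − (1/8)| < ε.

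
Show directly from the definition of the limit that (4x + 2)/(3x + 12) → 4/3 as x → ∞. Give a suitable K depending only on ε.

K = (14/3)/ε

Let ε > 0 be given. We seek K > 0 such that x > K implies |(4x + 2)/(3x + 12) − (4/3)| < ε.
(4x + 2)/(3x + 12) − (4/3) = (3(4x + 2) − 4(3x + 12)) / (3(3x + 12)) = -42/(3(3x + 12)).
For x > 0 we have 3x + 12 > 3x, so |(4x + 2)/(3x + 12) − (4/3)| = 42/(3(3x + 12)) < 42/(3·3x) = (14/3)/x.
Thus |(4x + 2)/(3x + 12) − (4/3)| < ε whenever x > (14/3)/ε.
Take K = (14/3)/ε. If x > K then |(4x + 2)/(3x + 12) − (4/3)| < (14/3)/x < ε.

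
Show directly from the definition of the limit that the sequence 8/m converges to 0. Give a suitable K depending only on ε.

Suppose ε > 0. For m ≥ 1, |8/m − 0| = 8/(m) ≤ 8/m.
We need 8/m < ε, i.e. m > 8/ε.
Take K = 8/ε. If m > K then |8/m| ≤ 8/m < ε.

K = 8/ε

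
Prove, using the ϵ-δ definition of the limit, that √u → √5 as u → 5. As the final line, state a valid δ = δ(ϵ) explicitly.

δ = min(5, √5·ϵ)

Fix ϵ > 0. We want δ > 0 such that 0 < |u − 5| < δ implies |√u − √5| < ϵ.
Rationalise: √u − √5 = (u − 5)/(√u + √5), so |√u − √5| = |u − 5|/(√u + √5).
Restrict δ ≤ 5 so that |u − 5| < 5 forces u > 0, and then √u + √5 > √5.
Hence |√u − √5| < |u − 5|/√5, which is < ϵ once |u − 5| < √5·ϵ.
Take δ = min(5, √5·ϵ). If 0 < |u − 5| < δ then u > 0 and |√u − √5| < |u − 5|/√5 < ϵ.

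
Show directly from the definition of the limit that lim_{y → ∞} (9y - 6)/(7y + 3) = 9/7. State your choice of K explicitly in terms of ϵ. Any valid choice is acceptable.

Fix ϵ > 0. We seek K > 0 such that y > K implies |(9y - 6)/(7y + 3) − (9/7)| < ϵ.
(9y - 6)/(7y + 3) − (9/7) = (7(9y - 6) − 9(7y + 3)) / (7(7y + 3)) = -69/(7(7y + 3)).
For y > 0 we have 7y + 3 > 7y, so |(9y - 6)/(7y + 3) − (9/7)| = 69/(7(7y + 3)) < 69/(7·7y) = (69/49)/y.
Thus |(9y - 6)/(7y + 3) − (9/7)| < ϵ whenever y > (69/49)/ϵ.
Take K = (69/49)/ϵ. If y > K then |(9y - 6)/(7y + 3) − (9/7)| < (69/49)/y < ϵ.

K = (69/49)/ϵ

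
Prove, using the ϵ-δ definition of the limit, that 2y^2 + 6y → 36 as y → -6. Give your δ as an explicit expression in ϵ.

δ = min(1, ϵ/20)

Let ϵ > 0. We want δ > 0 such that 0 < |y + 6| < δ implies |(2y^2 + 6y) − 36| < ϵ.
(2y^2 + 6y) − 36 = 2y^2 + 6y - 36 = (y + 6)(2y - 6).
So |(2y^2 + 6y) − 36| = |y + 6|·|2y - 6|.
Require δ ≤ 1. Then |y + 6| < 1 gives |y| < 7, and by the triangle inequality |2y - 6| ≤ 2·7 + 6 = 20.
Hence |(2y^2 + 6y) − 36| ≤ 20|y + 6| < ϵ provided |y + 6| < ϵ/20.
Choosing δ = min(1, ϵ/20) ensures both conditions, hence |(2y^2 + 6y) − 36| < ϵ.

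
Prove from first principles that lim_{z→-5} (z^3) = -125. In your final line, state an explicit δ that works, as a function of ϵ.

δ = min(1, ϵ/91)

Let ϵ > 0. We seek δ > 0 with 0 < |z + 5| < δ ⇒ |z^3 + 125| < ϵ.
Factor: z^3 + 125 = (z + 5)(z^2 - 5z + 25), so |z^3 + 125| = |z + 5|·|z^2 - 5z + 25|.
Restrict δ ≤ 1. Then |z + 5| < 1 gives |z| < 6, so by the triangle inequality |z^2 - 5z + 25| ≤ 6^2 + 5·6 + 25 = 91.
Hence |z^3 + 125| ≤ 91|z + 5|, which is < ϵ once |z + 5| < ϵ/91.
Take δ = min(1, ϵ/91). If 0 < |z + 5| < δ then both bounds hold and |z^3 + 125| ≤ 91|z + 5| < 91·(ϵ/91) = ϵ.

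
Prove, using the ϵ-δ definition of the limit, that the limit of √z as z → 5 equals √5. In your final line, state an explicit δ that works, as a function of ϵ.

δ = min(5, √5·ϵ)

Suppose ϵ > 0. We want δ > 0 such that 0 < |z − 5| < δ implies |√z − √5| < ϵ.
Rationalise: √z − √5 = (z − 5)/(√z + √5), so |√z − √5| = |z − 5|/(√z + √5).
Restrict δ ≤ 5 so that |z − 5| < 5 forces z > 0, and then √z + √5 > √5.
Hence |√z − √5| < |z − 5|/√5, which is < ϵ once |z − 5| < √5·ϵ.
Take δ = min(5, √5·ϵ). If 0 < |z − 5| < δ then z > 0 and |√z − √5| < |z − 5|/√5 < ϵ.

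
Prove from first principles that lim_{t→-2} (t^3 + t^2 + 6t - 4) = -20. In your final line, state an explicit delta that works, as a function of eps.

Let eps > 0. We want delta > 0 such that 0 < |t + 2| < delta implies |(t^3 + t^2 + 6t - 4) + 20| < eps.
(t^3 + t^2 + 6t - 4) + 20 = t^3 + t^2 + 6t + 16 = (t + 2)(t^2 - t + 8).
So |(t^3 + t^2 + 6t - 4) + 20| = |t + 2|·|t^2 - t + 8|.
Assume first that |t + 2| < 1, so |t| < 3. Then |t^2 - t + 8| ≤ 3^2 + 3 + 8 = 20.
Hence |(t^3 + t^2 + 6t - 4) + 20| ≤ 20|t + 2| < eps provided |t + 2| < eps/20.
Choosing delta = min(1, eps/20) ensures both conditions, hence |(t^3 + t^2 + 6t - 4) + 20| < eps.

delta = min(1, eps/20)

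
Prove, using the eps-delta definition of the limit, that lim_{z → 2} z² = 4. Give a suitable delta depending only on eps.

delta = min(1, eps/5)

Let eps > 0 be given. We seek delta > 0 with 0 < |z − 2| < delta ⇒ |z² − 4| < eps.
Factor: z² − 4 = (z − 2)(z + 2), so |z² − 4| = |z − 2|·|z + 2|.
Restrict delta ≤ 1. Then |z − 2| < 1 gives |z| < 3, so by the triangle inequality |z + 2| ≤ 3 + 2 = 5.
Hence |z² − 4| ≤ 5|z − 2|, which is < eps once |z − 2| < eps/5.
Take delta = min(1, eps/5). If 0 < |z − 2| < delta then both bounds hold and |z² − 4| ≤ 5|z − 2| < 5·(eps/5) = eps.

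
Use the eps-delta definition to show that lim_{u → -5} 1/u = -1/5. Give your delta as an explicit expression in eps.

Suppose eps > 0. We seek delta > 0 such that 0 < |u + 5| < delta implies |1/u + 1/5| < eps.
|1/u + 1/5| = |-5 − u|/(5·|u|) = |u + 5|/(5|u|).
Restrict delta ≤ 5/2. Then |u + 5| < 5/2 gives |u| > 5/2, so 5|u| > 25/2.
Then |1/u + 1/5| < |u + 5|/(25/2), which is < eps when |u + 5| < (25/2)eps.
Take delta = min(5/2, (25/2)eps). Then 0 < |u + 5| < delta gives both |u + 5| < 5/2 and |u + 5| < (25/2)eps, so |1/u + 1/5| < eps.

delta = min(5/2, (25/2)eps)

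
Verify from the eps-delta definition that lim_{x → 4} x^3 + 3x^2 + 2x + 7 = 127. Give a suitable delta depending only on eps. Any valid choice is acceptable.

Suppose eps > 0. We want delta > 0 such that 0 < |x − 4| < delta implies |(x^3 + 3x^2 + 2x + 7) − 127| < eps.
(x^3 + 3x^2 + 2x + 7) − 127 = x^3 + 3x^2 + 2x - 120 = (x − 4)(x^2 + 7x + 30).
So |(x^3 + 3x^2 + 2x + 7) − 127| = |x − 4|·|x^2 + 7x + 30|.
Require delta ≤ 1. Then |x − 4| < 1 gives |x| < 5, and by the triangle inequality |x^2 + 7x + 30| ≤ 5^2 + 7·5 + 30 = 90.
Hence |(x^3 + 3x^2 + 2x + 7) − 127| ≤ 90|x − 4| < eps provided |x − 4| < eps/90.
Choosing delta = min(1, eps/90) ensures both conditions, hence |(x^3 + 3x^2 + 2x + 7) − 127| < eps.

delta = min(1, eps/90)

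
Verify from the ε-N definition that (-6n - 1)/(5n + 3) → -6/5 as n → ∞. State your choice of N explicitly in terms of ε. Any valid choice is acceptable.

Let ε > 0. For n ≥ 1, |(-6n - 1)/(5n + 3) + 6/5| = |13|/(5(5n + 3)) = 13/(5(5n + 3)).
Since 5n + 3 ≥ 5n for n ≥ 1, this is ≤ 13/(5·5n) = (13/25)/n.
So |(-6n - 1)/(5n + 3) + 6/5| < ε whenever n > (13/25)/ε.
Take N = (13/25)/ε. If n > N then |(-6n - 1)/(5n + 3) + 6/5| ≤ (13/25)/n < ε.

N = (13/25)/ε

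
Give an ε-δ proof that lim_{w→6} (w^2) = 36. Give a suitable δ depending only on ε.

δ = min(1, ε/13)

Fix ε > 0. We seek δ > 0 with 0 < |w − 6| < δ ⇒ |w^2 − 36| < ε.
Factor: w^2 − 36 = (w − 6)(w + 6), so |w^2 − 36| = |w − 6|·|w + 6|.
Impose δ ≤ 1 so that |w| < 7; then |w + 6| ≤ 13.
Hence |w^2 − 36| ≤ 13|w − 6|, which is < ε once |w − 6| < ε/13.
Take δ = min(1, ε/13). If 0 < |w − 6| < δ then both bounds hold and |w^2 − 36| ≤ 13|w − 6| < 13·(ε/13) = ε.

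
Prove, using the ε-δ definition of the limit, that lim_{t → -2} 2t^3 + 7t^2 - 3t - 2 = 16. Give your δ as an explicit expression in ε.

δ = min(2, ε/53)

Let ε > 0 be given. We want δ > 0 such that 0 < |t + 2| < δ implies |(2t^3 + 7t^2 - 3t - 2) − 16| < ε.
(2t^3 + 7t^2 - 3t - 2) − 16 = 2t^3 + 7t^2 - 3t - 18 = (t + 2)(2t^2 + 3t - 9).
So |(2t^3 + 7t^2 - 3t - 2) − 16| = |t + 2|·|2t^2 + 3t - 9|.
Require δ ≤ 2. Then |t + 2| < 2 gives |t| < 4, and by the triangle inequality |2t^2 + 3t - 9| ≤ 2·4^2 + 3·4 + 9 = 53.
Hence |(2t^3 + 7t^2 - 3t - 2) − 16| ≤ 53|t + 2| < ε provided |t + 2| < ε/53.
Choosing δ = min(2, ε/53) ensures both conditions, hence |(2t^3 + 7t^2 - 3t - 2) − 16| < ε.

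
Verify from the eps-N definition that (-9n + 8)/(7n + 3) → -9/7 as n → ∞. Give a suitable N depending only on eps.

N = (83/49)/eps

Fix eps > 0. For n ≥ 1, |(-9n + 8)/(7n + 3) + 9/7| = |83|/(7(7n + 3)) = 83/(7(7n + 3)).
Since 7n + 3 ≥ 7n for n ≥ 1, this is ≤ 83/(7·7n) = (83/49)/n.
So |(-9n + 8)/(7n + 3) + 9/7| < eps whenever n > (83/49)/eps.
Take N = (83/49)/eps. If n > N then |(-9n + 8)/(7n + 3) + 9/7| ≤ (83/49)/n < eps.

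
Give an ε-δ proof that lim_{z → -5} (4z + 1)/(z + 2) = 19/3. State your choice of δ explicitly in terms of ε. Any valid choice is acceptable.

Fix ε > 0. We want δ > 0 with 0 < |z + 5| < δ ⇒ |(4z + 1)/(z + 2) − (19/3)| < ε.
Combining over a common denominator, (4z + 1)/(z + 2) − (19/3) = [(4z + 1)·(-3) − (-19)·(z + 2)] / [(-3)·(z + 2)] = 7(z + 5) / ((-3)(z + 2)).
So |(4z + 1)/(z + 2) − (19/3)| = 7|z + 5| / (3·|z + 2|).
Require δ ≤ 3/2, so |z + 2| ≥ |-3| − |z + 5| > 3 − 3/2 = 3/2.
Hence |(4z + 1)/(z + 2) − (19/3)| < 7|z + 5|/(3·(3/2)) = (14/9)|z + 5|, which is < ε once |z + 5| < (9/14)ε.
Take δ = min(3/2, (9/14)ε). Then 0 < |z + 5| < δ forces both bounds, so |(4z + 1)/(z + 2) − (19/3)| < ε.

δ = min(3/2, (9/14)ε)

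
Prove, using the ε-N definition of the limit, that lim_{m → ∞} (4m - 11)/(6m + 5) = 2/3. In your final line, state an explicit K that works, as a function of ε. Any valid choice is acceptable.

Suppose ε > 0. For m ≥ 1, |(4m - 11)/(6m + 5) − (2/3)| = |-86|/(6(6m + 5)) = 86/(6(6m + 5)).
Since 6m + 5 ≥ 6m for m ≥ 1, this is ≤ 86/(6·6m) = (43/18)/m.
So |(4m - 11)/(6m + 5) − (2/3)| < ε whenever m > (43/18)/ε.
Take K = (43/18)/ε. If m > K then |(4m - 11)/(6m + 5) − (2/3)| ≤ (43/18)/m < ε.

K = (43/18)/ε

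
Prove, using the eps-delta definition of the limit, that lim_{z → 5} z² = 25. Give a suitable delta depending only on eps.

Let eps > 0. We seek delta > 0 with 0 < |z − 5| < delta ⇒ |z² − 25| < eps.
Factor: z² − 25 = (z − 5)(z + 5), so |z² − 25| = |z − 5|·|z + 5|.
Impose delta ≤ 2 so that |z| < 7; then |z + 5| ≤ 12.
Hence |z² − 25| ≤ 12|z − 5|, which is < eps once |z − 5| < eps/12.
Take delta = min(2, eps/12). If 0 < |z − 5| < delta then both bounds hold and |z² − 25| ≤ 12|z − 5| < 12·(eps/12) = eps.

delta = min(2, eps/12)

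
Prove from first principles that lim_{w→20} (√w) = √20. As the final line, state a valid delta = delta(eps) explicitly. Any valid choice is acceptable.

Suppose eps > 0. We want delta > 0 such that 0 < |w − 20| < delta implies |√w − √20| < eps.
Rationalise: √w − √20 = (w − 20)/(√w + √20), so |√w − √20| = |w − 20|/(√w + √20).
Restrict delta ≤ 20 so that |w − 20| < 20 forces w > 0, and then √w + √20 > √20.
Hence |√w − √20| < |w − 20|/√20, which is < eps once |w − 20| < √20·eps.
Take delta = min(20, √20·eps). If 0 < |w − 20| < delta then w > 0 and |√w − √20| < |w − 20|/√20 < eps.

delta = min(20, √20·eps)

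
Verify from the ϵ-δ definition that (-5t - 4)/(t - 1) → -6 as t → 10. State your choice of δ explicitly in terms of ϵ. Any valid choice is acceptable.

δ = min(9/2, (9/2)ϵ)

Suppose ϵ > 0. We want δ > 0 with 0 < |t − 10| < δ ⇒ |(-5t - 4)/(t - 1) + 6| < ϵ.
Combining over a common denominator, (-5t - 4)/(t - 1) + 6 = [(-5t - 4)·9 − (-54)·(t - 1)] / [9·(t - 1)] = 9(t − 10) / (9(t - 1)).
So |(-5t - 4)/(t - 1) + 6| = 9|t − 10| / (9·|t − 1|).
Restrict δ ≤ 9/2. Then |t − 10| < 9/2 gives |t − 1| = |(t − 10) + 9| ≥ 9 − 9/2 = 9/2.
Hence |(-5t - 4)/(t - 1) + 6| < 9|t − 10|/(9·(9/2)) = (2/9)|t − 10|, which is < ϵ once |t − 10| < (9/2)ϵ.
Take δ = min(9/2, (9/2)ϵ). Then 0 < |t − 10| < δ forces both bounds, so |(-5t - 4)/(t - 1) + 6| < ϵ.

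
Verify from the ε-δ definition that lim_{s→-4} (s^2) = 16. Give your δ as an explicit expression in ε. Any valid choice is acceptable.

Let ε > 0. We seek δ > 0 with 0 < |s + 4| < δ ⇒ |s^2 − 16| < ε.
Factor: s^2 − 16 = (s + 4)(s - 4), so |s^2 − 16| = |s + 4|·|s - 4|.
Restrict δ ≤ 1. Then |s + 4| < 1 gives |s| < 5, so by the triangle inequality |s - 4| ≤ 5 + 4 = 9.
Hence |s^2 − 16| ≤ 9|s + 4|, which is < ε once |s + 4| < ε/9.
Take δ = min(1, ε/9). If 0 < |s + 4| < δ then both bounds hold and |s^2 − 16| ≤ 9|s + 4| < 9·(ε/9) = ε.

δ = min(1, ε/9)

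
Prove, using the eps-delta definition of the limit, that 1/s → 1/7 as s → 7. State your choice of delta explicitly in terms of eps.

Suppose eps > 0. We seek delta > 0 such that 0 < |s − 7| < delta implies |1/s − (1/7)| < eps.
|1/s − (1/7)| = |7 − s|/(7·|s|) = |s − 7|/(7|s|).
Restrict delta ≤ 7/2. Then |s − 7| < 7/2 gives |s| > 7/2, so 7|s| > 49/2.
Then |1/s − (1/7)| < |s − 7|/(49/2), which is < eps when |s − 7| < (49/2)eps.
Take delta = min(7/2, (49/2)eps). Then 0 < |s − 7| < delta gives both |s − 7| < 7/2 and |s − 7| < (49/2)eps, so |1/s − (1/7)| < eps.

delta = min(7/2, (49/2)eps)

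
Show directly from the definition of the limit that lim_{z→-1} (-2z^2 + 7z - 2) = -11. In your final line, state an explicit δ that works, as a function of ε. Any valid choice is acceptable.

Let ε > 0 be given. We want δ > 0 such that 0 < |z + 1| < δ implies |(-2z^2 + 7z - 2) + 11| < ε.
(-2z^2 + 7z - 2) + 11 = -2z^2 + 7z + 9 = (z + 1)(-2z + 9).
So |(-2z^2 + 7z - 2) + 11| = |z + 1|·|-2z + 9|.
Require δ ≤ 1. Then |z + 1| < 1 gives |z| < 2, and by the triangle inequality |-2z + 9| ≤ 2·2 + 9 = 13.
Hence |(-2z^2 + 7z - 2) + 11| ≤ 13|z + 1| < ε provided |z + 1| < ε/13.
Take δ = min(1, ε/13). Then 0 < |z + 1| < δ gives both |z + 1| < 1 and |z + 1| < ε/13, so |(-2z^2 + 7z - 2) + 11| < ε.

δ = min(1, ε/13)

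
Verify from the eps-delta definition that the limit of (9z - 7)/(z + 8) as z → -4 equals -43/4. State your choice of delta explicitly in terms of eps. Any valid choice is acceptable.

Let eps > 0. We want delta > 0 with 0 < |z + 4| < delta ⇒ |(9z - 7)/(z + 8) + 43/4| < eps.
Combining over a common denominator, (9z - 7)/(z + 8) + 43/4 = [(9z - 7)·4 − (-43)·(z + 8)] / [4·(z + 8)] = 79(z + 4) / (4(z + 8)).
So |(9z - 7)/(z + 8) + 43/4| = 79|z + 4| / (4·|z + 8|).
Restrict delta ≤ 2. Then |z + 4| < 2 gives |z + 8| = |(z + 4) + 4| ≥ 4 − 2 = 2.
Hence |(9z - 7)/(z + 8) + 43/4| < 79|z + 4|/(4·2) = (79/8)|z + 4|, which is < eps once |z + 4| < (8/79)eps.
Take delta = min(2, (8/79)eps). Then 0 < |z + 4| < delta forces both bounds, so |(9z - 7)/(z + 8) + 43/4| < eps.

delta = min(2, (8/79)eps)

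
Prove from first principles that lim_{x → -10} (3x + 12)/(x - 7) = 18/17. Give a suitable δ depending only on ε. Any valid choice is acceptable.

δ = min(17/2, (289/66)ε)

Fix ε > 0. We want δ > 0 with 0 < |x + 10| < δ ⇒ |(3x + 12)/(x - 7) − (18/17)| < ε.
Combining over a common denominator, (3x + 12)/(x - 7) − (18/17) = [(3x + 12)·(-17) − (-18)·(x - 7)] / [(-17)·(x - 7)] = -33(x + 10) / ((-17)(x - 7)).
So |(3x + 12)/(x - 7) − (18/17)| = 33|x + 10| / (17·|x − 7|).
Restrict δ ≤ 17/2. Then |x + 10| < 17/2 gives |x − 7| = |(x + 10) + (-17)| ≥ 17 − 17/2 = 17/2.
Hence |(3x + 12)/(x - 7) − (18/17)| < 33|x + 10|/(17·(17/2)) = (66/289)|x + 10|, which is < ε once |x + 10| < (289/66)ε.
Take δ = min(17/2, (289/66)ε). Then 0 < |x + 10| < δ forces both bounds, so |(3x + 12)/(x - 7) − (18/17)| < ε.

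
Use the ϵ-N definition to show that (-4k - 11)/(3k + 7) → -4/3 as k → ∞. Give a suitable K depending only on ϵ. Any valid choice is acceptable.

Suppose ϵ > 0. For k ≥ 1, |(-4k - 11)/(3k + 7) + 4/3| = |-5|/(3(3k + 7)) = 5/(3(3k + 7)).
Since 3k + 7 ≥ 3k for k ≥ 1, this is ≤ 5/(3·3k) = (5/9)/k.
So |(-4k - 11)/(3k + 7) + 4/3| < ϵ whenever k > (5/9)/ϵ.
Take K = (5/9)/ϵ. If k > K then |(-4k - 11)/(3k + 7) + 4/3| ≤ (5/9)/k < ϵ.

K = (5/9)/ϵ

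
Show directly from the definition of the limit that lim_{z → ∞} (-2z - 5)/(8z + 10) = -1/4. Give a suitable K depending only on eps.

K = (5/16)/eps

Suppose eps > 0. We seek K > 0 such that z > K implies |(-2z - 5)/(8z + 10) + 1/4| < eps.
(-2z - 5)/(8z + 10) + 1/4 = (8(-2z - 5) − (-2)(8z + 10)) / (8(8z + 10)) = -20/(8(8z + 10)).
For z > 0 we have 8z + 10 > 8z, so |(-2z - 5)/(8z + 10) + 1/4| = 20/(8(8z + 10)) < 20/(8·8z) = (5/16)/z.
Thus |(-2z - 5)/(8z + 10) + 1/4| < eps whenever z > (5/16)/eps.
Take K = (5/16)/eps. If z > K then |(-2z - 5)/(8z + 10) + 1/4| < (5/16)/z < eps.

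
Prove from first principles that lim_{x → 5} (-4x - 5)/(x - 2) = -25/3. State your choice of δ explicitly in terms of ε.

δ = min(3/2, (9/26)ε)

Let ε > 0. We want δ > 0 with 0 < |x − 5| < δ ⇒ |(-4x - 5)/(x - 2) + 25/3| < ε.
Combining over a common denominator, (-4x - 5)/(x - 2) + 25/3 = [(-4x - 5)·3 − (-25)·(x - 2)] / [3·(x - 2)] = 13(x − 5) / (3(x - 2)).
So |(-4x - 5)/(x - 2) + 25/3| = 13|x − 5| / (3·|x − 2|).
Restrict δ ≤ 3/2. Then |x − 5| < 3/2 gives |x − 2| = |(x − 5) + 3| ≥ 3 − 3/2 = 3/2.
Hence |(-4x - 5)/(x - 2) + 25/3| < 13|x − 5|/(3·(3/2)) = (26/9)|x − 5|, which is < ε once |x − 5| < (9/26)ε.
Take δ = min(3/2, (9/26)ε). Then 0 < |x − 5| < δ forces both bounds, so |(-4x - 5)/(x - 2) + 25/3| < ε.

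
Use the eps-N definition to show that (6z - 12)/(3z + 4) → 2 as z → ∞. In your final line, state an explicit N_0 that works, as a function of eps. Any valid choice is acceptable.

Let eps > 0. We seek N_0 > 0 such that z > N_0 implies |(6z - 12)/(3z + 4) − 2| < eps.
(6z - 12)/(3z + 4) − 2 = (3(6z - 12) − 6(3z + 4)) / (3(3z + 4)) = -60/(3(3z + 4)).
For z > 0 we have 3z + 4 > 3z, so |(6z - 12)/(3z + 4) − 2| = 60/(3(3z + 4)) < 60/(3·3z) = (20/3)/z.
Thus |(6z - 12)/(3z + 4) − 2| < eps whenever z > (20/3)/eps.
Take N_0 = (20/3)/eps. If z > N_0 then |(6z - 12)/(3z + 4) − 2| < (20/3)/z < eps.

N_0 = (20/3)/eps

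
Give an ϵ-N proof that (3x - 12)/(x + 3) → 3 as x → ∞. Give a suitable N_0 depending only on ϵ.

Let ϵ > 0 be given. We seek N_0 > 0 such that x > N_0 implies |(3x - 12)/(x + 3) − 3| < ϵ.
(3x - 12)/(x + 3) − 3 = ((3x - 12) − 3(x + 3)) / ((x + 3)) = -21/((x + 3)).
For x > 0 we have x + 3 > x, so |(3x - 12)/(x + 3) − 3| = 21/((x + 3)) < 21/(x) = 21/x.
Thus |(3x - 12)/(x + 3) − 3| < ϵ whenever x > 21/ϵ.
Take N_0 = 21/ϵ. If x > N_0 then |(3x - 12)/(x + 3) − 3| < 21/x < ϵ.

N_0 = 21/ϵ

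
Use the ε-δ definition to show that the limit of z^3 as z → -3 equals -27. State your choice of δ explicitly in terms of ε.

Suppose ε > 0. We seek δ > 0 with 0 < |z + 3| < δ ⇒ |z^3 + 27| < ε.
Factor: z^3 + 27 = (z + 3)(z^2 - 3z + 9), so |z^3 + 27| = |z + 3|·|z^2 - 3z + 9|.
Restrict δ ≤ 1. Then |z + 3| < 1 gives |z| < 4, so by the triangle inequality |z^2 - 3z + 9| ≤ 4^2 + 3·4 + 9 = 37.
Hence |z^3 + 27| ≤ 37|z + 3|, which is < ε once |z + 3| < ε/37.
Take δ = min(1, ε/37). If 0 < |z + 3| < δ then both bounds hold and |z^3 + 27| ≤ 37|z + 3| < 37·(ε/37) = ε.

δ = min(1, ε/37)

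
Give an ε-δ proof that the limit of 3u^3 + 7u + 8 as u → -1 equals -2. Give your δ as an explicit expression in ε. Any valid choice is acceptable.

Let ε > 0 be given. We want δ > 0 such that 0 < |u + 1| < δ implies |(3u^3 + 7u + 8) + 2| < ε.
(3u^3 + 7u + 8) + 2 = 3u^3 + 7u + 10 = (u + 1)(3u^2 - 3u + 10).
So |(3u^3 + 7u + 8) + 2| = |u + 1|·|3u^2 - 3u + 10|.
Require δ ≤ 1. Then |u + 1| < 1 gives |u| < 2, and by the triangle inequality |3u^2 - 3u + 10| ≤ 3·2^2 + 3·2 + 10 = 28.
Hence |(3u^3 + 7u + 8) + 2| ≤ 28|u + 1| < ε provided |u + 1| < ε/28.
Choosing δ = min(1, ε/28) ensures both conditions, hence |(3u^3 + 7u + 8) + 2| < ε.

δ = min(1, ε/28)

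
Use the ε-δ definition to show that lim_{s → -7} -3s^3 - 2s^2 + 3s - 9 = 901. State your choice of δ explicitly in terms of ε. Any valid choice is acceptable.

δ = min(2, ε/544)

Fix ε > 0. We want δ > 0 such that 0 < |s + 7| < δ implies |(-3s^3 - 2s^2 + 3s - 9) − 901| < ε.
(-3s^3 - 2s^2 + 3s - 9) − 901 = -3s^3 - 2s^2 + 3s - 910 = (s + 7)(-3s^2 + 19s - 130).
So |(-3s^3 - 2s^2 + 3s - 9) − 901| = |s + 7|·|-3s^2 + 19s - 130|.
Assume first that |s + 7| < 2, so |s| < 9. Then |-3s^2 + 19s - 130| ≤ 3·9^2 + 19·9 + 130 = 544.
Hence |(-3s^3 - 2s^2 + 3s - 9) − 901| ≤ 544|s + 7| < ε provided |s + 7| < ε/544.
Choosing δ = min(2, ε/544) ensures both conditions, hence |(-3s^3 - 2s^2 + 3s - 9) − 901| < ε.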